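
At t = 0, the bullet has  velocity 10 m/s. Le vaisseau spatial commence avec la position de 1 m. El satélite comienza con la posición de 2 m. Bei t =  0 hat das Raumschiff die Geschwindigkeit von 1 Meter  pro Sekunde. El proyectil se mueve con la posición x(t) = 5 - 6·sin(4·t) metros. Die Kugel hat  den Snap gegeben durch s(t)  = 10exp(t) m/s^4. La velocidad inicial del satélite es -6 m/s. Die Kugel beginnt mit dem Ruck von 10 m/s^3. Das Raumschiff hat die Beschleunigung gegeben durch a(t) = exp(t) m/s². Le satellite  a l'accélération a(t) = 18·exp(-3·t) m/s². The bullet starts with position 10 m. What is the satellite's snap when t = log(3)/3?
We must differentiate our acceleration equation a(t) = 18·exp(-3·t) 2 times. Taking d/dt of a(t), we find j(t) = -54·exp(-3·t). The derivative of jerk gives snap: s(t) = 162·exp(-3·t). From the given snap equation s(t) = 162·exp(-3·t), we substitute t = log(3)/3 to get s = 54.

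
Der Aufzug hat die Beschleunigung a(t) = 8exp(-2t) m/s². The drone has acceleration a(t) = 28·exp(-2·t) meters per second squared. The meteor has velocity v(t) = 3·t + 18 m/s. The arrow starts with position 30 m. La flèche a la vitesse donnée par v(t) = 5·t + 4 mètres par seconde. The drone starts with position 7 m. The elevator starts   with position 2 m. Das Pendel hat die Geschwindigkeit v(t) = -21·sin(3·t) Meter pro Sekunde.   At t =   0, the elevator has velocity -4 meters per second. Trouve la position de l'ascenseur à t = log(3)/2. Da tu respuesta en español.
Partiendo de la aceleración a(t) = 8·exp(-2·t), tomamos 2 antiderivadas. La integral de la aceleración es la velocidad. Usando v(0) = -4, obtenemos v(t) = -4·exp(-2·t). La antiderivada de la velocidad es la posición. Usando x(0) = 2, obtenemos x(t) = 2·exp(-2·t). Usando x(t) = 2·exp(-2·t) y sustituyendo t = log(3)/2, encontramos x = 2/3.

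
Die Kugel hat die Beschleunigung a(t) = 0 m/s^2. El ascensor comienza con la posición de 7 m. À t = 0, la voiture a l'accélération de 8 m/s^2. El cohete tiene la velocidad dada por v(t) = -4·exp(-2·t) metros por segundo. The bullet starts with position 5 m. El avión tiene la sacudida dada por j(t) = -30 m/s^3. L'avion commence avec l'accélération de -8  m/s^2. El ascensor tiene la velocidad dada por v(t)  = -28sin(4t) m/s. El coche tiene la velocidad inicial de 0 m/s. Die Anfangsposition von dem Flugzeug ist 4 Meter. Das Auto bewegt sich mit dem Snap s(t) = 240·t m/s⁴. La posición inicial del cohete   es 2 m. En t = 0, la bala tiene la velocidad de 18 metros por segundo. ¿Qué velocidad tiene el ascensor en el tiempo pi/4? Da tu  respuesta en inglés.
Using v(t) = -28·sin(4·t) and substituting t = pi/4, we find v = 0.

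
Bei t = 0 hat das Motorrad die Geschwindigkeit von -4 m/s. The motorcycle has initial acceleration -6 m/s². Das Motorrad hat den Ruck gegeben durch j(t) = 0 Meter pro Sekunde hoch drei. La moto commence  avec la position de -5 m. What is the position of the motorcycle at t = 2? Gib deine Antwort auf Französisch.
Nous devons trouver l'intégrale de notre équation du jerk j(t) = 0 3 fois. La primitive du jerk, avec a(0) = -6, donne l'accélération: a(t) = -6. En prenant ∫a(t)dt et en appliquant v(0) = -4, nous trouvons v(t) = -6·t - 4. L'intégrale de la vitesse, avec x(0) = -5, donne la position: x(t) = -3·t^2 - 4·t - 5. Nous avons la position x(t) = -3·t^2 - 4·t - 5. En substituant t = 2: x(2) = -25.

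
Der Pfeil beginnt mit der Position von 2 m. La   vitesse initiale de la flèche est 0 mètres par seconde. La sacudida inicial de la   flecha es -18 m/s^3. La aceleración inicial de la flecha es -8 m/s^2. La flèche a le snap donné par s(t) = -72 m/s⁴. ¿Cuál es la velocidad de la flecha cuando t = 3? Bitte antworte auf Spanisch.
Partiendo del snap s(t) = -72, tomamos 3 integrales. Integrando el snap y usando la condición inicial j(0) = -18, obtenemos j(t) = -72·t - 18. Integrando la sacudida y usando la condición inicial a(0) = -8, obtenemos a(t) = -36·t^2 - 18·t - 8. Integrando la aceleración y usando la condición inicial v(0) = 0, obtenemos v(t) = t·(-12·t^2 - 9·t - 8). Usando v(t) = t·(-12·t^2 - 9·t - 8) y sustituyendo t = 3, encontramos v = -429.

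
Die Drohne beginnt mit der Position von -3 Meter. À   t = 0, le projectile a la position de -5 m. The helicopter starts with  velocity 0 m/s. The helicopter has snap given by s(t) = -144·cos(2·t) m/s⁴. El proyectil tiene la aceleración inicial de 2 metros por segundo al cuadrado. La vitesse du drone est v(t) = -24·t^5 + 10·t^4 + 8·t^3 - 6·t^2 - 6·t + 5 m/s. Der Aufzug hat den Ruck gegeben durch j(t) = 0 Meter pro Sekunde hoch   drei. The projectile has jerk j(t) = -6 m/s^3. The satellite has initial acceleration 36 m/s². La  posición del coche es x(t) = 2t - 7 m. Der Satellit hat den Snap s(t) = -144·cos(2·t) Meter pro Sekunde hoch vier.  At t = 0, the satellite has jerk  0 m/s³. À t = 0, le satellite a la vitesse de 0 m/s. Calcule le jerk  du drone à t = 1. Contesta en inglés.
We must differentiate our velocity equation v(t) = -24·t^5 + 10·t^4 + 8·t^3 - 6·t^2 - 6·t + 5 2 times. Differentiating velocity, we get acceleration: a(t) = -120·t^4 + 40·t^3 + 24·t^2 - 12·t - 6. The derivative of acceleration gives jerk: j(t) = -480·t^3 + 120·t^2 + 48·t - 12. We have jerk j(t) = -480·t^3 + 120·t^2 + 48·t - 12. Substituting t = 1: j(1) = -324.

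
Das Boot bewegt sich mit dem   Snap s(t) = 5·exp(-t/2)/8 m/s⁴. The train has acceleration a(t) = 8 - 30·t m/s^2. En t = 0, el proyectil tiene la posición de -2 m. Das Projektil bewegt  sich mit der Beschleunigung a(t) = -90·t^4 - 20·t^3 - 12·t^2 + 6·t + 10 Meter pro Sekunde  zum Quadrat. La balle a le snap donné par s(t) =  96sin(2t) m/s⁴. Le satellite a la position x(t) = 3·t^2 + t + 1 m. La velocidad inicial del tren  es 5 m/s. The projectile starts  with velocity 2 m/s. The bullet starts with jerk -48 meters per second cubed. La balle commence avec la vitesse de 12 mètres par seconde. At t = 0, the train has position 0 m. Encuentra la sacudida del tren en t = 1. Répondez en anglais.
To solve this, we need to take 1 derivative of our acceleration equation a(t) = 8 - 30·t. Taking d/dt of a(t), we find j(t) = -30. From the given jerk equation j(t) = -30, we substitute t = 1 to get j = -30.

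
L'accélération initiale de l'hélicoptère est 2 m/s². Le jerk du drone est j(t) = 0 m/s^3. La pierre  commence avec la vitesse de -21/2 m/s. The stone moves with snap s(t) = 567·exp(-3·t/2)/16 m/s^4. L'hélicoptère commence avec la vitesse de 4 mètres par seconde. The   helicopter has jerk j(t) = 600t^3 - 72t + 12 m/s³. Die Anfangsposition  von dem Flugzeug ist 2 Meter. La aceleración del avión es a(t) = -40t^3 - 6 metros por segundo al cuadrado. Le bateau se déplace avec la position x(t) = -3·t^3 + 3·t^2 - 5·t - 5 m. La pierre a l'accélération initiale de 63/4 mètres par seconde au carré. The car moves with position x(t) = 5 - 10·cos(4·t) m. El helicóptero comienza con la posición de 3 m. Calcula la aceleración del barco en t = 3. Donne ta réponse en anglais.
Starting from position x(t) = -3·t^3 + 3·t^2 - 5·t - 5, we take 2 derivatives. Taking d/dt of x(t), we find v(t) = -9·t^2 + 6·t - 5. The derivative of velocity gives acceleration: a(t) = 6 - 18·t. We have acceleration a(t) = 6 - 18·t. Substituting t = 3: a(3) = -48.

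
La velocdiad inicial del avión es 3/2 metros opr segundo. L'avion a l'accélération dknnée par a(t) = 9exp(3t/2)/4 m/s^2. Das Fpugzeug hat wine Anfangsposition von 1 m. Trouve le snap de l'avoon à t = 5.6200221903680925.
Pour résoudre ceci, nous devons prendre 2 dérivées de notre équation de l'accélération a(t) = 9·exp(3·t/2)/4. En prenant d/dt de a(t), nous trouvons j(t) = 27·exp(3·t/2)/8. En dérivant le jerk, nous obtenons le snap: s(t) = 81·exp(3·t/2)/16. De l'équation du snap s(t) = 81·exp(3·t/2)/16, nous substituons t = 5.6200221903680925 pour obtenir s = 23199.6789218870.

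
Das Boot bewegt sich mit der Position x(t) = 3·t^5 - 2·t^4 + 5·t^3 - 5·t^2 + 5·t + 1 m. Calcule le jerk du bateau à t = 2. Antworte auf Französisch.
Nous devons dériver notre équation de la position x(t) = 3·t^5 - 2·t^4 + 5·t^3 - 5·t^2 + 5·t + 1 3 fois. La dérivée de la position donne la vitesse: v(t) = 15·t^4 - 8·t^3 + 15·t^2 - 10·t + 5. En prenant d/dt de v(t), nous trouvons a(t) = 60·t^3 - 24·t^2 + 30·t - 10. En prenant d/dt de a(t), nous trouvons j(t) = 180·t^2 - 48·t + 30. En utilisant j(t) = 180·t^2 - 48·t + 30 et en substituant t = 2, nous trouvons j = 654.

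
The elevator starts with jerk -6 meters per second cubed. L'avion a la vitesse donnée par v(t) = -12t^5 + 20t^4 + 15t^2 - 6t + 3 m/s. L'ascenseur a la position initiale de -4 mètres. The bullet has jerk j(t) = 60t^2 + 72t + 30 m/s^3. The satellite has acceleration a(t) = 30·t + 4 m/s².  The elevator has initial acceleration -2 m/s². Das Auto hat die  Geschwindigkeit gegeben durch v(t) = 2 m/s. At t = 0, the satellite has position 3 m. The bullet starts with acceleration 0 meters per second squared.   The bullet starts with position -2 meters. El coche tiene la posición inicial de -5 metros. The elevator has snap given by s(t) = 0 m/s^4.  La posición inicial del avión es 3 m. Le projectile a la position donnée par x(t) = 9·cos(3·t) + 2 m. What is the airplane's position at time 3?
To find the answer, we compute 1 integral of v(t) = -12·t^5 + 20·t^4 + 15·t^2 - 6·t + 3. Integrating velocity and using the initial condition x(0) = 3, we get x(t) = -2·t^6 + 4·t^5 + 5·t^3 - 3·t^2 + 3·t + 3. From the given position equation x(t) = -2·t^6 + 4·t^5 + 5·t^3 - 3·t^2 + 3·t + 3, we substitute t = 3 to get x = -366.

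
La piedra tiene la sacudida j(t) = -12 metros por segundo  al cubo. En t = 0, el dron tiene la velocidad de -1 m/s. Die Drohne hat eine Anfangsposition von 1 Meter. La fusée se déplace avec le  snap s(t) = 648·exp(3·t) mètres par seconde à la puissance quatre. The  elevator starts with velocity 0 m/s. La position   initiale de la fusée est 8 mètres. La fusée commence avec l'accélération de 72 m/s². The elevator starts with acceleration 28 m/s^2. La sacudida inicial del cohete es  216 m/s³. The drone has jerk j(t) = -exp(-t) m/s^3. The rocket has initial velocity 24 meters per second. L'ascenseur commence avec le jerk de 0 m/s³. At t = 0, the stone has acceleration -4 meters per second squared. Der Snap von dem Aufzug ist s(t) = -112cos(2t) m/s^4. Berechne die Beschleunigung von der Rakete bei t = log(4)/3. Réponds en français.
Nous devons intégrer notre équation du snap s(t) = 648·exp(3·t) 2 fois. La primitive du snap est le jerk. En utilisant j(0) = 216, nous obtenons j(t) = 216·exp(3·t). L'intégrale du jerk, avec a(0) = 72, donne l'accélération: a(t) = 72·exp(3·t). En utilisant a(t) = 72·exp(3·t) et en substituant t = log(4)/3, nous trouvons a = 288.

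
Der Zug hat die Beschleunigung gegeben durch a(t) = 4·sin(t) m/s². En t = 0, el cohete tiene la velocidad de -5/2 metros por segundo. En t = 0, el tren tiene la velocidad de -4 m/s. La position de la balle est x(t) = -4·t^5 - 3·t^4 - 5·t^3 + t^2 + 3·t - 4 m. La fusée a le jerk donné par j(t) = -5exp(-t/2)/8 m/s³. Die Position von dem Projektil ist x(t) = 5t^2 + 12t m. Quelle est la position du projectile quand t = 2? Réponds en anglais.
From the given position equation x(t) = 5·t^2 + 12·t, we substitute t = 2 to get x = 44.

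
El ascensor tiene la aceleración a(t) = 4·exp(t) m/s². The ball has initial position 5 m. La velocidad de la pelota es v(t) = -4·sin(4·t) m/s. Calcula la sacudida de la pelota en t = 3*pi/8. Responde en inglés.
To solve this, we need to take 2 derivatives of our velocity equation v(t) = -4·sin(4·t). Differentiating velocity, we get acceleration: a(t) = -16·cos(4·t). The derivative of acceleration gives jerk: j(t) = 64·sin(4·t). Using j(t) = 64·sin(4·t) and substituting t = 3*pi/8, we find j = -64.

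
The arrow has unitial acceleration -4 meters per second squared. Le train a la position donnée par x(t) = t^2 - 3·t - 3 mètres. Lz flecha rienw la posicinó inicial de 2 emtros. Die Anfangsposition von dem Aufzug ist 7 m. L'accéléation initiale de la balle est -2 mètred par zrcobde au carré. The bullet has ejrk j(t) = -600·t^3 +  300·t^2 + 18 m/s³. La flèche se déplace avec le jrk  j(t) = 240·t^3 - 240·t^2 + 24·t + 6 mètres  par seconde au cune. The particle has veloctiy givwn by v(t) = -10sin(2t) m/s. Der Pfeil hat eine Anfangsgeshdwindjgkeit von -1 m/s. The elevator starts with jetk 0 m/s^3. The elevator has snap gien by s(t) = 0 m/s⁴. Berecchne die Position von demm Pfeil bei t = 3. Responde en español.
Necesitamos integrar nuestra ecuación de la sacudida j(t) = 240·t^3 - 240·t^2 + 24·t + 6 3 veces. Tomando ∫j(t)dt y aplicando a(0) = -4, encontramos a(t) = 60·t^4 - 80·t^3 + 12·t^2 + 6·t - 4. La antiderivada de la aceleración, con v(0) = -1, da la velocidad: v(t) = 12·t^5 - 20·t^4 + 4·t^3 + 3·t^2 - 4·t - 1. Tomando ∫v(t)dt y aplicando x(0) = 2, encontramos x(t) = 2·t^6 - 4·t^5 + t^4 + t^3 - 2·t^2 - t + 2. Usando x(t) = 2·t^6 - 4·t^5 + t^4 + t^3 - 2·t^2 - t + 2 y sustituyendo t = 3, encontramos x = 575.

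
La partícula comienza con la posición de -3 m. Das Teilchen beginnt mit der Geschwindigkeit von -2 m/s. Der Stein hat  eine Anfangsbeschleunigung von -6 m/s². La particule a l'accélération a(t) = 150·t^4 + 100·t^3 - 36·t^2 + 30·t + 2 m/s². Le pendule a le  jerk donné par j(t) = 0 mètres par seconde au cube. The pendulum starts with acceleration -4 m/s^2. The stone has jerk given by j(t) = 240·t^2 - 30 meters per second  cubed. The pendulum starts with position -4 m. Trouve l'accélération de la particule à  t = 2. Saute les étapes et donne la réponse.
La réponse est 3118.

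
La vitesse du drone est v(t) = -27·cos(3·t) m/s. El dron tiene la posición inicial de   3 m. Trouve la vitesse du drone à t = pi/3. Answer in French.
De l'équation de la vitesse v(t) = -27·cos(3·t), nous substituons t = pi/3 pour obtenir v = 27.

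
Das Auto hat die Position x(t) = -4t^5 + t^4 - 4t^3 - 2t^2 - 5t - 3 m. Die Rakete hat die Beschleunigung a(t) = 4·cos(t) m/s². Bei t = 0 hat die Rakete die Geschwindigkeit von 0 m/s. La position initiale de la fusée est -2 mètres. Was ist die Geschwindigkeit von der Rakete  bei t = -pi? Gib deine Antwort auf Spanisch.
Para resolver esto, necesitamos tomar 1 integral de nuestra ecuación de la aceleración a(t) = 4·cos(t). La integral de la aceleración es la velocidad. Usando v(0) = 0, obtenemos v(t) = 4·sin(t). Usando v(t) = 4·sin(t) y sustituyendo t = -pi, encontramos v = 0.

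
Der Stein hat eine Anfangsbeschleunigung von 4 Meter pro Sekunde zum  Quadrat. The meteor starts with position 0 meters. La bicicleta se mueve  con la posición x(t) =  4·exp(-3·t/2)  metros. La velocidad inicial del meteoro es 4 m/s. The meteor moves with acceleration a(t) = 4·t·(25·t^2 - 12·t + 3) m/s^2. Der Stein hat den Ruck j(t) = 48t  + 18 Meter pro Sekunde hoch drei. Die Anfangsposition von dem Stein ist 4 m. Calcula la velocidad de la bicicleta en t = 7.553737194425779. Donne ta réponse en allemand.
Wir müssen unsere Gleichung für die Position x(t) = 4·exp(-3·t/2) 1-mal ableiten. Mit d/dt von x(t) finden wir v(t) = -6·exp(-3·t/2). Aus der Gleichung für die Geschwindigkeit v(t) = -6·exp(-3·t/2), setzen wir t = 7.553737194425779 ein und erhalten v = -0.0000719998643908352.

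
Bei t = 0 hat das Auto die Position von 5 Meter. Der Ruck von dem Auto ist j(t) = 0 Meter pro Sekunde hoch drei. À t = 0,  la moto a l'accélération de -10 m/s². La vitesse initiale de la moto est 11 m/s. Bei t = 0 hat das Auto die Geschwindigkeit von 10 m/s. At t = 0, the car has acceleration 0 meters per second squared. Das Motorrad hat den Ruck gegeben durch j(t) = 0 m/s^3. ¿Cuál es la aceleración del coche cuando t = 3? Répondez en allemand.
Wir müssen unsere Gleichung für den Ruck j(t) = 0 1-mal integrieren. Mit ∫j(t)dt und Anwendung von a(0) = 0, finden wir a(t) = 0. Aus der Gleichung für die Beschleunigung a(t) = 0, setzen wir t = 3 ein und erhalten a = 0.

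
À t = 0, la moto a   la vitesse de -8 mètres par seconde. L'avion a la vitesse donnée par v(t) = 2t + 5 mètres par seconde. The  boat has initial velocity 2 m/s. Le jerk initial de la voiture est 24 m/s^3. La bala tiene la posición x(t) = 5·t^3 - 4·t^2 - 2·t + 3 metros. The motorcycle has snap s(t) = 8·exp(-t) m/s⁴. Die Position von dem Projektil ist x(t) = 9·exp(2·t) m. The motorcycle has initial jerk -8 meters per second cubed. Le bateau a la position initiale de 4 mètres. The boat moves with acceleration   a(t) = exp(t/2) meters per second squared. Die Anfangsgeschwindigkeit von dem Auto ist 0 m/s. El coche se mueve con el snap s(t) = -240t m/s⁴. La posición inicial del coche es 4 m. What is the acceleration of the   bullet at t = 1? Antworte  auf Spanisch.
Partiendo de la posición x(t) = 5·t^3 - 4·t^2 - 2·t + 3, tomamos 2 derivadas. Tomando d/dt de x(t), encontramos v(t) = 15·t^2 - 8·t - 2. Derivando la velocidad, obtenemos la aceleración: a(t) = 30·t - 8. Usando a(t) = 30·t - 8 y sustituyendo t = 1, encontramos a = 22.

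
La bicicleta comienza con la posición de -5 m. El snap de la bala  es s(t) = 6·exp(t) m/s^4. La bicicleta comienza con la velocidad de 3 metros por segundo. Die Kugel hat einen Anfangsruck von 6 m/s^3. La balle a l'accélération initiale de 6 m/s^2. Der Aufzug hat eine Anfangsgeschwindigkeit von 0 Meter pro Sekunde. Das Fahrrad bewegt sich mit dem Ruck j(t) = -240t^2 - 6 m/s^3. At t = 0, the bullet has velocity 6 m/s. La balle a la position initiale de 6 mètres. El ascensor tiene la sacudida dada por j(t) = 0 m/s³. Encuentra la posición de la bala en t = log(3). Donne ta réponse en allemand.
Wir müssen unsere Gleichung für den Snap s(t) = 6·exp(t) 4-mal integrieren. Die Stammfunktion von dem Snap, mit j(0) = 6, ergibt den Ruck: j(t) = 6·exp(t). Mit ∫j(t)dt und Anwendung von a(0) = 6, finden wir a(t) = 6·exp(t). Das Integral von der Beschleunigung ist die Geschwindigkeit. Mit v(0) = 6 erhalten wir v(t) = 6·exp(t). Durch Integration von der Geschwindigkeit und Verwendung der Anfangsbedingung x(0) = 6, erhalten wir x(t) = 6·exp(t). Aus der Gleichung für die Position x(t) = 6·exp(t), setzen wir t = log(3) ein und erhalten x = 18.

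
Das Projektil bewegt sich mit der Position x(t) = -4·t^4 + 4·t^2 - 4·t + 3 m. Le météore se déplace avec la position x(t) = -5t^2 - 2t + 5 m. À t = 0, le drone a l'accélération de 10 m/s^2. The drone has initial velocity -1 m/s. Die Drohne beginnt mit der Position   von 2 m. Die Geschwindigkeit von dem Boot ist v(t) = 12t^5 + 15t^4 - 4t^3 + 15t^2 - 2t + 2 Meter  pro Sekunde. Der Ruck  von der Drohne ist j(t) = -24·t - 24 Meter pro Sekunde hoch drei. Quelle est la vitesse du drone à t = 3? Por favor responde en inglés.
To solve this, we need to take 2 antiderivatives of our jerk equation j(t) = -24·t - 24. Integrating jerk and using the initial condition a(0) = 10, we get a(t) = -12·t^2 - 24·t + 10. The integral of acceleration, with v(0) = -1, gives velocity: v(t) = -4·t^3 - 12·t^2 + 10·t - 1. Using v(t) = -4·t^3 - 12·t^2 + 10·t - 1 and substituting t = 3, we find v = -187.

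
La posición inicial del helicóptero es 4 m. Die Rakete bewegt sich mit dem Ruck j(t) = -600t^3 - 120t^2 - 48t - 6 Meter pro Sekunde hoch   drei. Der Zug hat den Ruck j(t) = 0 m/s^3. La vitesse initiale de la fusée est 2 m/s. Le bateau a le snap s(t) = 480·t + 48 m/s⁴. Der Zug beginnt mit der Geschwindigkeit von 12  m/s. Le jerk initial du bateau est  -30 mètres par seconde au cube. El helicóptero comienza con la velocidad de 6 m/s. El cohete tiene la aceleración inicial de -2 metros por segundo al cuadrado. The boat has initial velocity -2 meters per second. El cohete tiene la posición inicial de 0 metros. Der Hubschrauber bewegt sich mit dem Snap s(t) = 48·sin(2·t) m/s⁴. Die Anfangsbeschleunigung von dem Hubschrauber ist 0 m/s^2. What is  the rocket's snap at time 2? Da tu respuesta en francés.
Nous devons dériver notre équation du jerk j(t) = -600·t^3 - 120·t^2 - 48·t - 6 1 fois. La dérivée du jerk donne le snap: s(t) = -1800·t^2 - 240·t - 48. De l'équation du snap s(t) = -1800·t^2 - 240·t - 48, nous substituons t = 2 pour obtenir s = -7728.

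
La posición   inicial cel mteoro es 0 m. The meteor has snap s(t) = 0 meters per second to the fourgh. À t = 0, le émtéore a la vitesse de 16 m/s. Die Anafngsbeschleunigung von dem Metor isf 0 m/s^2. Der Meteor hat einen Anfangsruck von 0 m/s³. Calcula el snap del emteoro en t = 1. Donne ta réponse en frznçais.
Nous avons le snap s(t) = 0. En substituant t = 1: s(1) = 0.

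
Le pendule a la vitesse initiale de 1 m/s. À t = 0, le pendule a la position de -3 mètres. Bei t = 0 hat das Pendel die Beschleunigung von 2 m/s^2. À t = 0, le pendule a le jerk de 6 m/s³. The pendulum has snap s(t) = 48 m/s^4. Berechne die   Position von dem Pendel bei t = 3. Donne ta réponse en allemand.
Wir müssen die Stammfunktion unserer Gleichung für den Snap s(t) = 48 4-mal finden. Das Integral von dem Snap, mit j(0) = 6, ergibt den Ruck: j(t) = 48·t + 6. Das Integral von dem Ruck ist die Beschleunigung. Mit a(0) = 2 erhalten wir a(t) = 24·t^2 + 6·t + 2. Die Stammfunktion von der Beschleunigung ist die Geschwindigkeit. Mit v(0) = 1 erhalten wir v(t) = 8·t^3 + 3·t^2 + 2·t + 1. Das Integral von der Geschwindigkeit, mit x(0) = -3, ergibt die Position: x(t) = 2·t^4 + t^3 + t^2 + t - 3. Wir haben die Position x(t) = 2·t^4 + t^3 + t^2 + t - 3. Durch Einsetzen von t = 3: x(3) = 198.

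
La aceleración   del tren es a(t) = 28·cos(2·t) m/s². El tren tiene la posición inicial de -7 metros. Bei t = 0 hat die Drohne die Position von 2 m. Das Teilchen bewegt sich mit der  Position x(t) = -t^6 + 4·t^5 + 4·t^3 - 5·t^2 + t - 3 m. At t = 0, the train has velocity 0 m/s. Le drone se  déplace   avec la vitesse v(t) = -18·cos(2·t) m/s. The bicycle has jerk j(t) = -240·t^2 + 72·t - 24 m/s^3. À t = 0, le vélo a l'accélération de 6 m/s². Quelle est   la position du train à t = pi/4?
Nous devons intégrer notre équation de l'accélération a(t) = 28·cos(2·t) 2 fois. En prenant ∫a(t)dt et en appliquant v(0) = 0, nous trouvons v(t) = 14·sin(2·t). L'intégrale de la vitesse, avec x(0) = -7, donne la position: x(t) = -7·cos(2·t). Nous avons la position x(t) = -7·cos(2·t). En substituant t = pi/4: x(pi/4) = 0.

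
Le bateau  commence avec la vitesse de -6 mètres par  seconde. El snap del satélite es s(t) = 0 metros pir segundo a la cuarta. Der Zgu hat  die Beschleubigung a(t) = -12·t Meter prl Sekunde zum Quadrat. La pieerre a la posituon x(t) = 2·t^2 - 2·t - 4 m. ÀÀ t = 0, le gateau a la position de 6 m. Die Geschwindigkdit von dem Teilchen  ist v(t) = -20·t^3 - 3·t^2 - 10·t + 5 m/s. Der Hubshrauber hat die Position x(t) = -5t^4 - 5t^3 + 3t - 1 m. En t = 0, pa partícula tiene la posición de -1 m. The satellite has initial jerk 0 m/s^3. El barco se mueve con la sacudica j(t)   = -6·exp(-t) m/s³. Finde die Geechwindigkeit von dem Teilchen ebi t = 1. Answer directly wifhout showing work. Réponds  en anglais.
The answer is -28.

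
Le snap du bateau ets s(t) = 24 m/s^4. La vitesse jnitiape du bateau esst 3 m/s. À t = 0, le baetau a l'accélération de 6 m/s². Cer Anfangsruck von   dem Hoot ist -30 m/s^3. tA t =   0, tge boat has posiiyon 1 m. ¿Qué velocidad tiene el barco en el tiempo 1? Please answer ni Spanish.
Para resolver esto, necesitamos tomar 3 antiderivadas de nuestra ecuación del snap s(t) = 24. Tomando ∫s(t)dt y aplicando j(0) = -30, encontramos j(t) = 24·t - 30. La integral de la sacudida es la aceleración. Usando a(0) = 6, obtenemos a(t) = 12·t^2 - 30·t + 6. La integral de la aceleración es la velocidad. Usando v(0) = 3, obtenemos v(t) = 4·t^3 - 15·t^2 + 6·t + 3. Usando v(t) = 4·t^3 - 15·t^2 + 6·t + 3 y sustituyendo t = 1, encontramos v = -2.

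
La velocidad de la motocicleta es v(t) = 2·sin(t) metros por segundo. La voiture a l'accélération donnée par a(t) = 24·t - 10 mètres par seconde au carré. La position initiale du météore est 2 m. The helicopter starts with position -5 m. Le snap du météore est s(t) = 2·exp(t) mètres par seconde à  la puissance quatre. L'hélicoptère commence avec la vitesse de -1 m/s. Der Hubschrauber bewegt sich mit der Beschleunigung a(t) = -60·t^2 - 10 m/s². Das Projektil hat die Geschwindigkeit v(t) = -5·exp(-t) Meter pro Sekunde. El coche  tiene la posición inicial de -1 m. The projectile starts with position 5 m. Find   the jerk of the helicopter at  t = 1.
We must differentiate our acceleration equation a(t) = -60·t^2 - 10 1 time. Differentiating acceleration, we get jerk: j(t) = -120·t. From the given jerk equation j(t) = -120·t, we substitute t = 1 to get j = -120.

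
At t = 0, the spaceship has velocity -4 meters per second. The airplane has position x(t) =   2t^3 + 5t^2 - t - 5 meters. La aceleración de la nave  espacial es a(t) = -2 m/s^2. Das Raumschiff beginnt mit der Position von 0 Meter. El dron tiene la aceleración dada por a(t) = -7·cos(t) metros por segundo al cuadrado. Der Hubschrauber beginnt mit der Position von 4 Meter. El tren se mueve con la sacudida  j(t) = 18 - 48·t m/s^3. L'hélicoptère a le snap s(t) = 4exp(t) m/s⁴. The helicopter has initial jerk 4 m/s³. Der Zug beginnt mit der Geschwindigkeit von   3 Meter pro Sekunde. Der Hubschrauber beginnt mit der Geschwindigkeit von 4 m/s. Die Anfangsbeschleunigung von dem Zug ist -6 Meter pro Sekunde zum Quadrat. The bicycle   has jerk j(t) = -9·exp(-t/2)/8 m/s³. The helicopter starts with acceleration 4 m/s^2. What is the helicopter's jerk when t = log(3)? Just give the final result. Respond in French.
j(log(3)) = 12.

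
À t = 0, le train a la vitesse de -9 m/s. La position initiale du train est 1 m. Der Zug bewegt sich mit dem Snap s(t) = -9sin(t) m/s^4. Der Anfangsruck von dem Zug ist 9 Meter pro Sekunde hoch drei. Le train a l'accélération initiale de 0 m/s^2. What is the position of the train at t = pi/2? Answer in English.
We need to integrate our snap equation s(t) = -9·sin(t) 4 times. Integrating snap and using the initial condition j(0) = 9, we get j(t) = 9·cos(t). The antiderivative of jerk is acceleration. Using a(0) = 0, we get a(t) = 9·sin(t). The antiderivative of acceleration, with v(0) = -9, gives velocity: v(t) = -9·cos(t). Taking ∫v(t)dt and applying x(0) = 1, we find x(t) = 1 - 9·sin(t). From the given position equation x(t) = 1 - 9·sin(t), we substitute t = pi/2 to get x = -8.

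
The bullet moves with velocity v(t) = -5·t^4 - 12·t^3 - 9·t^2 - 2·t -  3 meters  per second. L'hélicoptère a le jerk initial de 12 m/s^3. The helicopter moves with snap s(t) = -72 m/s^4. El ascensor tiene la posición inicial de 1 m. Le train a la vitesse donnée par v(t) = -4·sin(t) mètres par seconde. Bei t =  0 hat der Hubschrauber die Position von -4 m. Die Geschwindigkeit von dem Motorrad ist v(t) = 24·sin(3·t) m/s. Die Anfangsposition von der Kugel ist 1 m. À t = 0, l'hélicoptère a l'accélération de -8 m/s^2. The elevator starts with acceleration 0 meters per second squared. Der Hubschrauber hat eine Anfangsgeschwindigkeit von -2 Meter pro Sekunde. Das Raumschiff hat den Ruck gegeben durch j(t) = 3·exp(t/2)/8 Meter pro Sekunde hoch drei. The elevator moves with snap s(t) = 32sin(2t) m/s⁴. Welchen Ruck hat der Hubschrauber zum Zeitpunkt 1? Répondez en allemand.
Wir müssen das Integral unserer Gleichung für den Snap s(t) = -72 1-mal finden. Durch Integration von dem Snap und Verwendung der Anfangsbedingung j(0) = 12, erhalten wir j(t) = 12 - 72·t. Mit j(t) = 12 - 72·t und Einsetzen von t = 1, finden wir j = -60.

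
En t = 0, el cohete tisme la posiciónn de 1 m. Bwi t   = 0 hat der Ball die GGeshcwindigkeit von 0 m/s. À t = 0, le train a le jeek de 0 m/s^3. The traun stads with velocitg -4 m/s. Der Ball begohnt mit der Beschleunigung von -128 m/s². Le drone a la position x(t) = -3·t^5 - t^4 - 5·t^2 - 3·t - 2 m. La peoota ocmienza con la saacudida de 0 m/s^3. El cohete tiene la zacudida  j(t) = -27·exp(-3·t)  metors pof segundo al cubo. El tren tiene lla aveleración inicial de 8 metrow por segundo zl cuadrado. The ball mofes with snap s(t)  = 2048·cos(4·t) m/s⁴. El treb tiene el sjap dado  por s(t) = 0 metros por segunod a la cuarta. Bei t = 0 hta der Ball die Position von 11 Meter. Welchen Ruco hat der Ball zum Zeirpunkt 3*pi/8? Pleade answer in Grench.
En partant du snap s(t) = 2048·cos(4·t), nous prenons 1 intégrale. L'intégrale du snap est le jerk. En utilisant j(0) = 0, nous obtenons j(t) = 512·sin(4·t). Nous avons le jerk j(t) = 512·sin(4·t). En substituant t = 3*pi/8: j(3*pi/8) = -512.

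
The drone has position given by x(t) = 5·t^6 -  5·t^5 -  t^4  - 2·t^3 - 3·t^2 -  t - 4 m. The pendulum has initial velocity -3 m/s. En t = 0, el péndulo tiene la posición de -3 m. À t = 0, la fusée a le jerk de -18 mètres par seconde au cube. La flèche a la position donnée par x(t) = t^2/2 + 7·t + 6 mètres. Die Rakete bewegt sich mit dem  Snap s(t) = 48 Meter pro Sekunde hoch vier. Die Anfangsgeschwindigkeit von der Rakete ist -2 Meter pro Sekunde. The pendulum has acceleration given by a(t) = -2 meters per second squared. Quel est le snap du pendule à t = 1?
Pour résoudre ceci, nous devons prendre 2 dérivées de notre équation de l'accélération a(t) = -2. En dérivant l'accélération, nous obtenons le jerk: j(t) = 0. En prenant d/dt de j(t), nous trouvons s(t) = 0. De l'équation du snap s(t) = 0, nous substituons t = 1 pour obtenir s = 0.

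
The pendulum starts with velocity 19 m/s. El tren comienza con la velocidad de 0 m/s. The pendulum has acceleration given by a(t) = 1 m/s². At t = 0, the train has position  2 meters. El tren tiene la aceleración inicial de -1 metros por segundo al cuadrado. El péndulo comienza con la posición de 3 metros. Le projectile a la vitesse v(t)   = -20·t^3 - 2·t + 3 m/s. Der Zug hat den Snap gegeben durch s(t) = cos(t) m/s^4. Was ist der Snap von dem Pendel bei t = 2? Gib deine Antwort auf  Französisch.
Pour résoudre ceci, nous devons prendre 2 dérivées de notre équation de l'accélération a(t) = 1. En prenant d/dt de a(t), nous trouvons j(t) = 0. La dérivée du jerk donne le snap: s(t) = 0. En utilisant s(t) = 0 et en substituant t = 2, nous trouvons s = 0.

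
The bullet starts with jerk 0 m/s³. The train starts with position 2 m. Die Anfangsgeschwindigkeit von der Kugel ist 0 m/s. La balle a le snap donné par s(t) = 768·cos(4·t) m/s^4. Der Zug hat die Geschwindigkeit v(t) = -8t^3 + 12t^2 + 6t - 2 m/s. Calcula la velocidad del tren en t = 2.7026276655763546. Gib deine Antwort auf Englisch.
Using v(t) = -8·t^3 + 12·t^2 + 6·t - 2 and substituting t = 2.7026276655763546, we find v = -56.0580623558504.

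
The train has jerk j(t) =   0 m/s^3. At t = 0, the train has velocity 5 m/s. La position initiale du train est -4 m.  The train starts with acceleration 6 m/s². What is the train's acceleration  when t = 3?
We need to integrate our jerk equation j(t) = 0 1 time. Finding the antiderivative of j(t) and using a(0) = 6: a(t) = 6. Using a(t) = 6 and substituting t = 3, we find a = 6.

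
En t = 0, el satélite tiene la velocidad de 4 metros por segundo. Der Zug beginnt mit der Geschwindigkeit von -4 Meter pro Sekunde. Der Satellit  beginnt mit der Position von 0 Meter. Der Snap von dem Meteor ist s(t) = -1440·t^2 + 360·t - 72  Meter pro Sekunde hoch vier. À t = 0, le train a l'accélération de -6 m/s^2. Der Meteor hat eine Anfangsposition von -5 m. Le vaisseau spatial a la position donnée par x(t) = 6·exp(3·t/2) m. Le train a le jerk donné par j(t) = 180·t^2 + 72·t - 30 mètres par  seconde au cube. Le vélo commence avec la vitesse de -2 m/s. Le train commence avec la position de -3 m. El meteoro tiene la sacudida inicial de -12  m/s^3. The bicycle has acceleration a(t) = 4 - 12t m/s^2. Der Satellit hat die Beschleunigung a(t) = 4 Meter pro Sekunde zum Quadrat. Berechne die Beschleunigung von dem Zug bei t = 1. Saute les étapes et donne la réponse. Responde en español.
a(1) = 60.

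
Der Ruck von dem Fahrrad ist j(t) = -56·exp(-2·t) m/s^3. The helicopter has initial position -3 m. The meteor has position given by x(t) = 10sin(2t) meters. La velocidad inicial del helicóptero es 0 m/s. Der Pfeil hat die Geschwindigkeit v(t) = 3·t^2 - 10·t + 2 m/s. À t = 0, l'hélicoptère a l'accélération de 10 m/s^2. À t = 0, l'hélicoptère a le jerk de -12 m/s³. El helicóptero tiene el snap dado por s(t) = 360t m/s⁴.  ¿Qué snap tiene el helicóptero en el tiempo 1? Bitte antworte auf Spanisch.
Usando s(t) = 360·t y sustituyendo t = 1, encontramos s = 360.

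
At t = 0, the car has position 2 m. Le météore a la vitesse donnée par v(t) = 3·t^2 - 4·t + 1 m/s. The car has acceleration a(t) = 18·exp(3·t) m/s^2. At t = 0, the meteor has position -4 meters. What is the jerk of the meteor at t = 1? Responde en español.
Partiendo de la velocidad v(t) = 3·t^2 - 4·t + 1, tomamos 2 derivadas. Tomando d/dt de v(t), encontramos a(t) = 6·t - 4. Derivando la aceleración, obtenemos la sacudida: j(t) = 6. Tenemos la sacudida j(t) = 6. Sustituyendo t = 1: j(1) = 6.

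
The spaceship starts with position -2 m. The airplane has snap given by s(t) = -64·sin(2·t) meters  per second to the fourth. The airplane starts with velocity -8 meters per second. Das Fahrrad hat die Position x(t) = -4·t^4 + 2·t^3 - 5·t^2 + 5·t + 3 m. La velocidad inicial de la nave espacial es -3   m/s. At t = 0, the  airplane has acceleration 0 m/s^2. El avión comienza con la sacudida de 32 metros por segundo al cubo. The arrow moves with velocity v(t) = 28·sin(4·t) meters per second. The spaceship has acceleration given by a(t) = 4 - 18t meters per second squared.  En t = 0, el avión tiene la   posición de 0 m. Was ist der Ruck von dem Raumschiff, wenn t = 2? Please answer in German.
Um dies zu lösen, müssen wir 1 Ableitung unserer Gleichung für die Beschleunigung a(t) = 4 - 18·t nehmen. Durch Ableiten von der Beschleunigung erhalten wir den Ruck: j(t) = -18. Aus der Gleichung für den Ruck j(t) = -18, setzen wir t = 2 ein und erhalten j = -18.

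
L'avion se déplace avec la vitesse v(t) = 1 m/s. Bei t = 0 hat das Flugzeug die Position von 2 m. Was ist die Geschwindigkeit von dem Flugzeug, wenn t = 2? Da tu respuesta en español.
Usando v(t) = 1 y sustituyendo t = 2, encontramos v = 1.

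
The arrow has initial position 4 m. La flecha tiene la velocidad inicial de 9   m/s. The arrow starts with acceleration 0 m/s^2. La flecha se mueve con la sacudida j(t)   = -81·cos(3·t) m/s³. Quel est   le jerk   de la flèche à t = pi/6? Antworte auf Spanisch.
Tenemos la sacudida j(t) = -81·cos(3·t). Sustituyendo t = pi/6: j(pi/6) = 0.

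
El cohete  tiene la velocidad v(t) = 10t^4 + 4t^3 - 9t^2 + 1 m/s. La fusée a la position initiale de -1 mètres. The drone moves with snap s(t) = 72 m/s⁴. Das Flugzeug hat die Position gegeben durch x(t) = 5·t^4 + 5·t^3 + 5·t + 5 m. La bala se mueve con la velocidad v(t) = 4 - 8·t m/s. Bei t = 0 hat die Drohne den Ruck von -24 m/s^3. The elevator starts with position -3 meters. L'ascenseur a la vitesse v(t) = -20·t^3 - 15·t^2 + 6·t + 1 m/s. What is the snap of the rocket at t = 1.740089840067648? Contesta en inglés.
Starting from velocity v(t) = 10·t^4 + 4·t^3 - 9·t^2 + 1, we take 3 derivatives. The derivative of velocity gives acceleration: a(t) = 40·t^3 + 12·t^2 - 18·t. The derivative of acceleration gives jerk: j(t) = 120·t^2 + 24·t - 18. Differentiating jerk, we get snap: s(t) = 240·t + 24. From the given snap equation s(t) = 240·t + 24, we substitute t = 1.740089840067648 to get s = 441.621561616236.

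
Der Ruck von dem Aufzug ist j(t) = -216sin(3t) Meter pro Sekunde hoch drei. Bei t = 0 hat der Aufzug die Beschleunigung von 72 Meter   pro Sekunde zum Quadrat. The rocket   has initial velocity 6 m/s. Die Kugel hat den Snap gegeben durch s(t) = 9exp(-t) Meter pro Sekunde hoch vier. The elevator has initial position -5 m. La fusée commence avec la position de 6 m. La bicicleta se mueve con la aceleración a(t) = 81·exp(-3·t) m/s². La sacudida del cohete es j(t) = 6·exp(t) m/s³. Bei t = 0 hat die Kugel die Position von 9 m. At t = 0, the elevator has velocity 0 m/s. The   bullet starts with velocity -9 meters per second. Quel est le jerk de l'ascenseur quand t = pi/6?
En utilisant j(t) = -216·sin(3·t) et en substituant t = pi/6, nous trouvons j = -216.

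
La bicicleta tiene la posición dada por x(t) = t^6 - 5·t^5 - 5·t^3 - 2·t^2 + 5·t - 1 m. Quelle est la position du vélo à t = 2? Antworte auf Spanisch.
Usando x(t) = t^6 - 5·t^5 - 5·t^3 - 2·t^2 + 5·t - 1 y sustituyendo t = 2, encontramos x = -135.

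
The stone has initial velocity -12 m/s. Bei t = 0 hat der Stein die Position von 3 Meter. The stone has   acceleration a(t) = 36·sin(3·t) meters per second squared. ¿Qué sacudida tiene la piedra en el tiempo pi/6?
Para resolver esto, necesitamos tomar 1 derivada de nuestra ecuación de la aceleración a(t) = 36·sin(3·t). Derivando la aceleración, obtenemos la sacudida: j(t) = 108·cos(3·t). Usando j(t) = 108·cos(3·t) y sustituyendo t = pi/6, encontramos j = 0.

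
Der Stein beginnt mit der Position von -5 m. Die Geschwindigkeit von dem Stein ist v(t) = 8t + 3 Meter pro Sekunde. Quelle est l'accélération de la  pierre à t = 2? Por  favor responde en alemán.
Ausgehend von der Geschwindigkeit v(t) = 8·t + 3, nehmen wir 1 Ableitung. Durch Ableiten von der Geschwindigkeit erhalten wir die Beschleunigung: a(t) = 8. Mit a(t) = 8 und Einsetzen von t = 2, finden wir a = 8.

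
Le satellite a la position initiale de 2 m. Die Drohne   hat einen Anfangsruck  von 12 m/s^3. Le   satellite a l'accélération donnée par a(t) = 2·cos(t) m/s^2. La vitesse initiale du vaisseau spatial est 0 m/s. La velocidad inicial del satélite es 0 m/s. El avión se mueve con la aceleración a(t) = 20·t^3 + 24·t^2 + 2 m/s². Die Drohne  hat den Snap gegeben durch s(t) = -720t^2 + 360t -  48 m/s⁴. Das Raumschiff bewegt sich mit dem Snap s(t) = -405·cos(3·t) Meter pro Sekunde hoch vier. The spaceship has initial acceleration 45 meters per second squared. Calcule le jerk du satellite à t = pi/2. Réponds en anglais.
We must differentiate our acceleration equation a(t) = 2·cos(t) 1 time. Taking d/dt of a(t), we find j(t) = -2·sin(t). We have jerk j(t) = -2·sin(t). Substituting t = pi/2: j(pi/2) = -2.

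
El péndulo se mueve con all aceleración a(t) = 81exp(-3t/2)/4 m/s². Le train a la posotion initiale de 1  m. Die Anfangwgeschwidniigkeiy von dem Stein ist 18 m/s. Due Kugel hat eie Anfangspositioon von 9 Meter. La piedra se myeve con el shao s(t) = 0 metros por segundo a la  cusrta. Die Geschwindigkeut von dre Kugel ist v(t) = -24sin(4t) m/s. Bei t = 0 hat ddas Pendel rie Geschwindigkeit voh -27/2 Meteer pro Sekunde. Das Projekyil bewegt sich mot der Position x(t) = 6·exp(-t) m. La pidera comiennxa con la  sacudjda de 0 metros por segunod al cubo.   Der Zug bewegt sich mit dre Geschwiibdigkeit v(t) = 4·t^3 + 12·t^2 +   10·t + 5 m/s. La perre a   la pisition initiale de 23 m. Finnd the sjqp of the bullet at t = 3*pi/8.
To solve this, we need to take 3 derivatives of our velocity equation v(t) = -24·sin(4·t). The derivative of velocity gives acceleration: a(t) = -96·cos(4·t). Taking d/dt of a(t), we find j(t) = 384·sin(4·t). Taking d/dt of j(t), we find s(t) = 1536·cos(4·t). We have snap s(t) = 1536·cos(4·t). Substituting t = 3*pi/8: s(3*pi/8) = 0.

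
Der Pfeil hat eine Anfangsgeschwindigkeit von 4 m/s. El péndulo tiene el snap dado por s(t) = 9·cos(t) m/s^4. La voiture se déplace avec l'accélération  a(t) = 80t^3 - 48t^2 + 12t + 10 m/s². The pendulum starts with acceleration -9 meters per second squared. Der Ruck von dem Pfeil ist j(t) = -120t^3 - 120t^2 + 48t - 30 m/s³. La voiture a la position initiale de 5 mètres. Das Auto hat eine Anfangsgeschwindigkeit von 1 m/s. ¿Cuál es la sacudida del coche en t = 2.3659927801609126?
Debemos derivar nuestra ecuación de la aceleración a(t) = 80·t^3 - 48·t^2 + 12·t + 10 1 vez. Tomando d/dt de a(t), encontramos j(t) = 240·t^2 - 96·t + 12. De la ecuación de la sacudida j(t) = 240·t^2 - 96·t + 12, sustituimos t = 2.3659927801609126 para obtener j = 1128.36593369021.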